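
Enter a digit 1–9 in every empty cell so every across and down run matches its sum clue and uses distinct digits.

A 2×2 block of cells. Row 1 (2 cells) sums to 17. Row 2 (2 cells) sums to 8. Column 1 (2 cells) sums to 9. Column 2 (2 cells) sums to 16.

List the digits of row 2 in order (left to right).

17 in 2 cells must be {8,9}; 16 in 2 cells must be {7,9}.
The 17 across and the 9 down share only 8, so (1,1) = 8.
(1,2) = 17 − 8 = 9 completes the 17 across.
(2,1) = 9 − 8 = 1 completes the 9 down.
(2,2) = 8 − 1 = 7 completes the 8 across.

1 7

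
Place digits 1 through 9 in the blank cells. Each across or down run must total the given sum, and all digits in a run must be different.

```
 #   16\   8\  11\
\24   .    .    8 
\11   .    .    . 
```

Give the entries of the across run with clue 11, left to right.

7, 1, 3

24 in 3 cells must be {7,8,9}; 16 in 2 cells must be {7,9}.
Given what's placed, R1C2 must be 7 to fit the 24 across and 8 down.
R2C1 = 7: only digit in both the 11-across and 16-down candidate sets.
R2C2 = 8 − 7 = 1 completes the 8 down.
R2C3 = 11 − 8 = 3 completes the 11 across.
R1C1 = 24 − 15 = 9 completes the 24 across.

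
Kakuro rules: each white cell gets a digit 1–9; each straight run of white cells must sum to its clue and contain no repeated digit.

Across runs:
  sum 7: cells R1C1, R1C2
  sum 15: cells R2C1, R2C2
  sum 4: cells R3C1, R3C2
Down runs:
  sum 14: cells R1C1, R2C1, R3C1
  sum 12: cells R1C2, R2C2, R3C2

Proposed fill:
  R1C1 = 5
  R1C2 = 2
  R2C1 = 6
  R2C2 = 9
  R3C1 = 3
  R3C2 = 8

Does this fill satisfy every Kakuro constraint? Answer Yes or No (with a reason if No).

No — the across run R3C1–R3C2 sums to 11, not 4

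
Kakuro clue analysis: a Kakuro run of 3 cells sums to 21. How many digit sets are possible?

3

3 distinct digits from 1–9 sum between 6 and 24.
Enumerating: {4,8,9}, {5,7,9}, {6,7,8}.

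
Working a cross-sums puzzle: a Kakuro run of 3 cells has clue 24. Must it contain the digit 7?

The only way to make 24 from 3 distinct digits is {7,8,9}, which contains 7.

Yes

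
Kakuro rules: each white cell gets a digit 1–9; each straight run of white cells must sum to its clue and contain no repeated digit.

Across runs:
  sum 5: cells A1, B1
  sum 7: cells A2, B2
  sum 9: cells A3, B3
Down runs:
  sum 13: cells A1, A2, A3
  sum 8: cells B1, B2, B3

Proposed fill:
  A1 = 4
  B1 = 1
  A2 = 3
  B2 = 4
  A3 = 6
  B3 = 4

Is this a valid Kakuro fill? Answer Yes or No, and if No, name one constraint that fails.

No — the down run B1–B3 sums to 9, not 8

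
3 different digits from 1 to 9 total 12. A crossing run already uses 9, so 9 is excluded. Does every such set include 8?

Counterexample: {1,4,7} sums to 12 under that restriction without using 8.

No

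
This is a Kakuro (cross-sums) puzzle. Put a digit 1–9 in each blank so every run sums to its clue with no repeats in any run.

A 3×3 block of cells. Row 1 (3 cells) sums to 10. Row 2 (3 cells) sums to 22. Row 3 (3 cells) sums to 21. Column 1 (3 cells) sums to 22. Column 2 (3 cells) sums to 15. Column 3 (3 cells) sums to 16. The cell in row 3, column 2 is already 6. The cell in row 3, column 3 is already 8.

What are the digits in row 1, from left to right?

6 1 3

(3,1) = 21 − 14 = 7 completes the 21 across.
(1,1) = 6: the only remaining digit allowed by both the 10 across and the 22 down.
Given what's placed, (1,2) must be 1 to fit the 10 across and 15 down.
(1,3) = 10 − 7 = 3 completes the 10 across.
(2,1) = 22 − 13 = 9 completes the 22 down.
(2,2) = 15 − 7 = 8 completes the 15 down.
(2,3) = 22 − 17 = 5 completes the 22 across.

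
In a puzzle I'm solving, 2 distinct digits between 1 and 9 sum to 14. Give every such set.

{5,9}; {6,8}

2 distinct digits from 1–9 sum between 3 and 17.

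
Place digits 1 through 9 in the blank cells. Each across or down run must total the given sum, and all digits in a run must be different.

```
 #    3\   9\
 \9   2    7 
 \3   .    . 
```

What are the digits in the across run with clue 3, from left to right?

1, 2

3 in 2 cells must be {1,2}.
R2C1 = 3 − 2 = 1 completes the 3 down.
R2C2 = 3 − 1 = 2 completes the 3 across.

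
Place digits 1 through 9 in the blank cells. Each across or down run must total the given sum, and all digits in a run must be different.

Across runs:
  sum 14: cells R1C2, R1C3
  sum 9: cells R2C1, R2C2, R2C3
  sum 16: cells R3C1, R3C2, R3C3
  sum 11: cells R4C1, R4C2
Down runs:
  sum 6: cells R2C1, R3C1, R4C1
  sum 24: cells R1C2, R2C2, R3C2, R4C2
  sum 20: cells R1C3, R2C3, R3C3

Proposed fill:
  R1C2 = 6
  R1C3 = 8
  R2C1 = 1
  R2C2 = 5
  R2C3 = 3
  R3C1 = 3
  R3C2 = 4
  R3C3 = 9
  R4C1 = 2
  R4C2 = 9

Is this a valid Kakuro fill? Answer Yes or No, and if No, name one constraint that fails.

Yes

Across: 6+8=14; 1+5+3=9; 3+4+9=16; 2+9=11. Down: 1+3+2=6; 6+5+4+9=24; 8+3+9=20. No digit repeats within any run.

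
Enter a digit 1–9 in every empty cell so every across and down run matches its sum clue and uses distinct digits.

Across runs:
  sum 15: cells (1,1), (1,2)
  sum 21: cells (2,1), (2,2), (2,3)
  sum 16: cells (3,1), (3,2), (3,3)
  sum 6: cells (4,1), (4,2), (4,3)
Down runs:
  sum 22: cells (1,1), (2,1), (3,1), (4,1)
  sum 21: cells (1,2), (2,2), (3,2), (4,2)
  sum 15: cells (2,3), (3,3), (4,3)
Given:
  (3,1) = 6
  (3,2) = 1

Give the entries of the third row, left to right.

6 1 9

6 in 3 cells must be {1,2,3}.
(3,3) = 16 − 7 = 9 completes the 16 across.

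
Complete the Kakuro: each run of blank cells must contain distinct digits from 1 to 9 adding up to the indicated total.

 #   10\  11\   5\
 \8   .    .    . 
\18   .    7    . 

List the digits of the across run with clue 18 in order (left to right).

R1C2 = 11 − 7 = 4 completes the 11 down.
No cell is forced outright now. R2C3 can only be 2 or 3 (the digits allowed by both its 18 across and its 5 down). If R2C3 = 3: then R1C3 would have to be in {1,3} for the 8 across but in {2} for the 5 down — contradiction. So R2C3 = 2.
R1C3 = 5 − 2 = 3 completes the 5 down.
R2C1 = 18 − 9 = 9 completes the 18 across.
R1C1 = 8 − 7 = 1 completes the 8 across.

9 7 2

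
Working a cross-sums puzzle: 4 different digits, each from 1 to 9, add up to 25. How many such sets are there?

4 distinct digits from 1–9 sum between 10 and 30.
Enumerating: {1,7,8,9}, {2,6,8,9}, {3,5,8,9}, {3,6,7,9}, {4,5,7,9}, {4,6,7,8}.

6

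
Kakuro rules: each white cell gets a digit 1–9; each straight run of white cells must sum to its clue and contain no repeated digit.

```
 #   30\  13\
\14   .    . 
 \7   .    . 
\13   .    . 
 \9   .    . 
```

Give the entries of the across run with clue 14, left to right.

8, 6

30 in 4 cells must be {6,7,8,9}.
Only 6 fits R2C1 under both its across sum 7 and down sum 30.
R2C2 = 7 − 6 = 1 completes the 7 across.
Nothing is forced directly, so branch on R1C1, whose candidates are 8 or 9. If R1C1 = 9: that forces R1C2 = 5, R3C2 = 4, R4C2 = 3, after which R3C1 would have to be in {9} for the 13 across but in {7,8} for the 30 down — contradiction. So R1C1 = 8.
R1C2 = 14 − 8 = 6 completes the 14 across.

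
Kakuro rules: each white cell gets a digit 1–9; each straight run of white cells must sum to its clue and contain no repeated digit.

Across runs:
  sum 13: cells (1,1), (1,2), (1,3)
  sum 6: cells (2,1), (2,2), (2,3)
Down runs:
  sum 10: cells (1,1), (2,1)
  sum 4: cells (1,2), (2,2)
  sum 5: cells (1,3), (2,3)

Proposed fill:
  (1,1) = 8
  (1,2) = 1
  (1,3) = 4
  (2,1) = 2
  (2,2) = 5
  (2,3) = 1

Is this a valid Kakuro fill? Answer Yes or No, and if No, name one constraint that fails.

No — the across run (2,1)–(2,3) sums to 8, not 6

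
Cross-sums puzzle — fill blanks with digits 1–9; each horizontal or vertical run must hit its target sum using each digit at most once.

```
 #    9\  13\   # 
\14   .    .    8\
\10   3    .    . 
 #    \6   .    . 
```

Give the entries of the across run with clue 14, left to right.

R1C1 = 9 − 3 = 6 completes the 9 down.
R1C2 = 14 − 6 = 8 completes the 14 across.
No cell is forced outright now. R2C2 can only be 1 or 2 (the digits allowed by both its 10 across and its 13 down). If R2C2 = 2: that forces R2C3 = 5, after which R3C2 would have to be in {1,2,4,5} for the 6 across but in {3} for the 13 down — contradiction. So R2C2 = 1.
R2C3 = 10 − 4 = 6 completes the 10 across.
R3C2 = 13 − 9 = 4 completes the 13 down.
R3C3 = 6 − 4 = 2 completes the 6 across.

6, 8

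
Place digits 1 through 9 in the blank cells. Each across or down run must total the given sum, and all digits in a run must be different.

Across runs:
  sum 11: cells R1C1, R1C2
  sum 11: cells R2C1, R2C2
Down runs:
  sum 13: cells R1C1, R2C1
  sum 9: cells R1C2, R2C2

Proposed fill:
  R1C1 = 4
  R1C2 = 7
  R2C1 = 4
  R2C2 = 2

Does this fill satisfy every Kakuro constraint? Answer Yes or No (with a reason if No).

No — the down run R1C1–R2C1 sums to 8, not 13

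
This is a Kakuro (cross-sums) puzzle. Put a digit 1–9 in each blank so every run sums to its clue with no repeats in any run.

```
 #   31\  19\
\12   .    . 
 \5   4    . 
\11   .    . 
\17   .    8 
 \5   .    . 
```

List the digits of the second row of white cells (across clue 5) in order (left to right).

17 in 2 cells must be {8,9}.
R2C2 = 5 − 4 = 1 completes the 5 across.

4 1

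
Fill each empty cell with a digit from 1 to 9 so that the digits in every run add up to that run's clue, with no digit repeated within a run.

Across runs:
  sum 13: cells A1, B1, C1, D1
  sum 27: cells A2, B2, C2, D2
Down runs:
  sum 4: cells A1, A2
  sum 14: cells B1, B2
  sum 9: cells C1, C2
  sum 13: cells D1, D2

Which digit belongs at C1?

2

4 in 2 cells must be {1,3}.
Only 3 fits A2 under both its across sum 27 and down sum 4.
A1 = 4 − 3 = 1 completes the 4 down.
Nothing is forced directly, so branch on C2, whose candidates are 7 or 8. If C2 = 8: then C1 would have to be in {2,3,4,5,6,7} for the 13 across but in {1} for the 9 down — contradiction. So C2 = 7.
C1 = 9 − 7 = 2 completes the 9 down.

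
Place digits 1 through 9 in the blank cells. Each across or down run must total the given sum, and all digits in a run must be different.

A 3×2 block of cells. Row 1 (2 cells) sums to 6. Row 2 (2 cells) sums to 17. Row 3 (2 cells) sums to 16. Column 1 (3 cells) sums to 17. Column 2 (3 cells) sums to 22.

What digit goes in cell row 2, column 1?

17 in 2 cells must be {8,9}; 16 in 2 cells must be {7,9}.
The 6 across and the 22 down share only 5, so (1,2) = 5.
Given what's placed, (3,2) must be 9 to fit the 16 across and 22 down.
(1,1) = 6 − 5 = 1 completes the 6 across.
(2,1) = 9: the only remaining digit allowed by both the 17 across and the 17 down.
(2,2) = 17 − 9 = 8 completes the 17 across.
(3,1) = 16 − 9 = 7 completes the 16 across.

9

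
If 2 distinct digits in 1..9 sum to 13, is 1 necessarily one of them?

Counterexample: {4,9} sums to 13 without using 1.

No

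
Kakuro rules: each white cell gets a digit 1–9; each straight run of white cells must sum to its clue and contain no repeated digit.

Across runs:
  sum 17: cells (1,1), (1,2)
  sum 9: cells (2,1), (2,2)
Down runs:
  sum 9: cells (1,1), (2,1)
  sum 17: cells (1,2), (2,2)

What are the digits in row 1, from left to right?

17 in 2 cells must be {8,9}.
The 17 across and the 9 down share only 8, so (1,1) = 8.
(1,2) = 17 − 8 = 9 completes the 17 across.
(2,1) = 9 − 8 = 1 completes the 9 down.
(2,2) = 9 − 1 = 8 completes the 9 across.

8 9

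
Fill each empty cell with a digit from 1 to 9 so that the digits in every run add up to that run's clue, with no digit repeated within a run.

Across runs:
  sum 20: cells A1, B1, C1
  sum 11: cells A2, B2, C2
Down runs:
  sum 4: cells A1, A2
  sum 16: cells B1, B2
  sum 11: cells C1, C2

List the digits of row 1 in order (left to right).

3 9 8

4 in 2 cells must be {1,3}; 16 in 2 cells must be {7,9}.
The 20 across and the 4 down share only 3, so A1 = 3.
Given what's placed, B1 must be 9 to fit the 20 across and 16 down.
C1 = 20 − 12 = 8 completes the 20 across.
A2 = 4 − 3 = 1 completes the 4 down.
B2 = 16 − 9 = 7 completes the 16 down.
C2 = 11 − 8 = 3 completes the 11 across.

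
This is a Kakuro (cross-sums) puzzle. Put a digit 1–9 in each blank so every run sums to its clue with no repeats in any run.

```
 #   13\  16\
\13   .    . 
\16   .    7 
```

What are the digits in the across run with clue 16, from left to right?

9, 7

16 in 2 cells must be {7,9}.
R1C2 = 16 − 7 = 9 completes the 16 down.
R2C1 = 16 − 7 = 9 completes the 16 across.
R1C1 = 13 − 9 = 4 completes the 13 across.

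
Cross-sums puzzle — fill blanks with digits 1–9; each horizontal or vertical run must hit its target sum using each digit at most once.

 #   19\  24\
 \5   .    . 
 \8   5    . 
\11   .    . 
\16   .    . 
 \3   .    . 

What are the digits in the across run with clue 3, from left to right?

16 in 2 cells must be {7,9}; 3 in 2 cells must be {1,2}.
R2C2 = 8 − 5 = 3 completes the 8 across.
Given what's placed, R4C1 must be 7 to fit the 16 across and 19 down.
R4C2 = 16 − 7 = 9 completes the 16 across.
Nothing is forced directly, so branch on R3C1, whose candidates are 2 or 4. If R3C1 = 2: then R3C2 would have to be in {9} for the 11 across but in {1,2,4,5,6,7} for the 24 down — contradiction. So R3C1 = 4.
R3C2 = 11 − 4 = 7 completes the 11 across.
Given what's placed, R5C2 must be 1 to fit the 3 across and 24 down.
R1C2 = 24 − 20 = 4 completes the 24 down.
R5C1 = 3 − 1 = 2 completes the 3 across.

2 1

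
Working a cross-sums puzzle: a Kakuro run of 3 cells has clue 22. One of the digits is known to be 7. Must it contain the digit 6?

Yes

The only way to make 22 from 3 distinct digits under that restriction is {6,7,9}, which contains 6.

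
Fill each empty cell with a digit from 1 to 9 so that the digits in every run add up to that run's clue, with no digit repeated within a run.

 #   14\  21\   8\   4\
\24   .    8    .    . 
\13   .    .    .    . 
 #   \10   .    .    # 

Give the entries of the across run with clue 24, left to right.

4 in 2 cells must be {1,3}.
No cell is forced outright now. R1C4 can only be 1 or 3 (the digits allowed by both its 24 across and its 4 down). If R1C4 = 1: then R1C3 would have to be in {6,9} for the 24 across but in {1,2,3,4,5} for the 8 down — contradiction. So R1C4 = 3.
R1C3 = 4: the only remaining digit allowed by both the 24 across and the 8 down.
R2C4 = 4 − 3 = 1 completes the 4 down.
R1C1 = 24 − 15 = 9 completes the 24 across.

9 8 4 3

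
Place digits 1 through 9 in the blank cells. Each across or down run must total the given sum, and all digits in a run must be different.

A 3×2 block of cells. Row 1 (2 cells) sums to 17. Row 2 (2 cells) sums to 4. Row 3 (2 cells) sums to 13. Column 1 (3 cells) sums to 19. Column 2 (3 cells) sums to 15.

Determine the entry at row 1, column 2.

17 in 2 cells must be {8,9}; 4 in 2 cells must be {1,3}.
The 4 across and the 19 down share only 3, so (2,1) = 3.
(2,2) = 4 − 3 = 1 completes the 4 across.
Given what's placed, (1,1) must be 9 to fit the 17 across and 19 down.
(1,2) = 17 − 9 = 8 completes the 17 across.
(3,1) = 19 − 12 = 7 completes the 19 down.
(3,2) = 13 − 7 = 6 completes the 13 across.

8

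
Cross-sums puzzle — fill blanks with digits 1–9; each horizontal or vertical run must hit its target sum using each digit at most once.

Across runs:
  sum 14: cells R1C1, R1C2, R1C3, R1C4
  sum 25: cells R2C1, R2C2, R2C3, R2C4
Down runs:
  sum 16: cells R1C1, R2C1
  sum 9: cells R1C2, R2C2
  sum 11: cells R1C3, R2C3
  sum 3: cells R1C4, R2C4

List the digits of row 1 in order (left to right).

16 in 2 cells must be {7,9}; 3 in 2 cells must be {1,2}.
Only 7 fits R1C1 under both its across sum 14 and down sum 16.
R2C1 = 16 − 7 = 9 completes the 16 down.
Nothing is forced directly, so branch on R1C3, whose candidates are 2 or 4. If R1C3 = 2: that forces R1C4 = 1, after which R2C3 would have to be in {1,2,3,4,5,6,7,8} for the 25 across but in {9} for the 11 down — contradiction. So R1C3 = 4.
R2C3 = 11 − 4 = 7 completes the 11 down.
R2C4 = 1: the only remaining digit allowed by both the 25 across and the 3 down.
R1C4 = 3 − 1 = 2 completes the 3 down.
R2C2 = 25 − 17 = 8 completes the 25 across.
R1C2 = 14 − 13 = 1 completes the 14 across.

7 1 4 2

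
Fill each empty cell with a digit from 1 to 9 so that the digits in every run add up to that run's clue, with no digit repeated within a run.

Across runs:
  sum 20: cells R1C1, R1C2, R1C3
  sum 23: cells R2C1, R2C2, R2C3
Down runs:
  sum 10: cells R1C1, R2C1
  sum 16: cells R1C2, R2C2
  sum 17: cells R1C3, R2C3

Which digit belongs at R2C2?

9

23 in 3 cells must be {6,8,9}; 16 in 2 cells must be {7,9}; 17 in 2 cells must be {8,9}.
The 23 across and the 16 down share only 9, so R2C2 = 9.
Given what's placed, R2C3 must be 8 to fit the 23 across and 17 down.
R1C2 = 16 − 9 = 7 completes the 16 down.
R1C3 = 17 − 8 = 9 completes the 17 down.
R2C1 = 23 − 17 = 6 completes the 23 across.
R1C1 = 20 − 16 = 4 completes the 20 across.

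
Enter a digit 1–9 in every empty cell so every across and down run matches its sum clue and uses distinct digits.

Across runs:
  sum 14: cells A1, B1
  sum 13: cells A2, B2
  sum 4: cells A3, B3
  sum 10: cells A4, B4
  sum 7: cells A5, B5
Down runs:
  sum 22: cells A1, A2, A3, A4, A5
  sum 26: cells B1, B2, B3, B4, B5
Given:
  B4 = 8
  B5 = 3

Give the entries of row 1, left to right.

4 in 2 cells must be {1,3}.
Given what's placed, B3 must be 1 to fit the 4 across and 26 down.
A4 = 10 − 8 = 2 completes the 10 across.
A5 = 7 − 3 = 4 completes the 7 across.
A3 = 4 − 1 = 3 completes the 4 across.
No cell is forced outright now. B1 can only be 5 or 9 (the digits allowed by both its 14 across and its 26 down). If B1 = 5: then A1 would have to be in {9} for the 14 across but in {5,6,7,8} for the 22 down — contradiction. So B1 = 9.
A1 = 14 − 9 = 5 completes the 14 across.

5, 9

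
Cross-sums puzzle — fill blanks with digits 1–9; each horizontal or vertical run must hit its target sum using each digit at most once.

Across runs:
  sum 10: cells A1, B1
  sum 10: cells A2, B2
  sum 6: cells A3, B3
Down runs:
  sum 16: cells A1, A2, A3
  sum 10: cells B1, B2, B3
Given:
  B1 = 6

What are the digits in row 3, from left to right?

5 1

A1 = 10 − 6 = 4 completes the 10 across.
Given what's placed, A3 must be 5 to fit the 6 across and 16 down.
B3 = 6 − 5 = 1 completes the 6 across.
A2 = 16 − 9 = 7 completes the 16 down.
B2 = 10 − 7 = 3 completes the 10 across.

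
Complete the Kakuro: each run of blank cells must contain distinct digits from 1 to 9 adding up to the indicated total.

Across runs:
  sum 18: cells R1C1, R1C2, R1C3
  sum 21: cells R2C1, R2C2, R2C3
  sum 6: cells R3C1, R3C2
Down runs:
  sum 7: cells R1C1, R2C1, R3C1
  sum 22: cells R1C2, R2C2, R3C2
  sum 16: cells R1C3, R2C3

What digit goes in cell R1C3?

7 in 3 cells must be {1,2,4}; 16 in 2 cells must be {7,9}.
Only 4 fits R2C1 under both its across sum 21 and down sum 7.
Given what's placed, R2C3 must be 9 to fit the 21 across and 16 down.
Intersecting the 6 across with the 22 down forces R3C2 = 5.
R1C3 = 16 − 9 = 7 completes the 16 down.

7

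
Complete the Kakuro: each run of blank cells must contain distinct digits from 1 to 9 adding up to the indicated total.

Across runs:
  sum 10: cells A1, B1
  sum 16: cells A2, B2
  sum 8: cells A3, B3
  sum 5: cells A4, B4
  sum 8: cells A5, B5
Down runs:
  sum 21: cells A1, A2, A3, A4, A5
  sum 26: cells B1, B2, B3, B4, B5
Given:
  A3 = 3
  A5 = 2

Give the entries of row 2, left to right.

7 9

16 in 2 cells must be {7,9}.
B3 = 8 − 3 = 5 completes the 8 across.
B5 = 8 − 2 = 6 completes the 8 across.
Given what's placed, B2 must be 9 to fit the 16 across and 26 down.
A2 = 16 − 9 = 7 completes the 16 across.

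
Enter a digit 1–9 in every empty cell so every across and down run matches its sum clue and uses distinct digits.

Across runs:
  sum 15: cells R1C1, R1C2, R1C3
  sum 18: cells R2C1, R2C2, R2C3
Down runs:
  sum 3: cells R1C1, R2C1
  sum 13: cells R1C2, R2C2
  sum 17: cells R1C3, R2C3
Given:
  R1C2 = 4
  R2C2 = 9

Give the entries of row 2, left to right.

3 in 2 cells must be {1,2}; 17 in 2 cells must be {8,9}.
Given what's placed, R1C1 must be 2 to fit the 15 across and 3 down.
R1C3 = 15 − 6 = 9 completes the 15 across.
R2C1 = 3 − 2 = 1 completes the 3 down.
R2C3 = 18 − 10 = 8 completes the 18 across.

1 9 8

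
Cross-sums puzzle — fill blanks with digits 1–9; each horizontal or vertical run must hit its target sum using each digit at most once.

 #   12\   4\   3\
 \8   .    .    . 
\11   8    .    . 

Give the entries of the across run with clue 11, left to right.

4 in 2 cells must be {1,3}; 3 in 2 cells must be {1,2}.
R1C1 = 12 − 8 = 4 completes the 12 down.
Given what's placed, R1C3 must be 1 to fit the 8 across and 3 down.
R2C2 = 1: the only remaining digit allowed by both the 11 across and the 4 down.
R2C3 = 11 − 9 = 2 completes the 11 across.
R1C2 = 8 − 5 = 3 completes the 8 across.

8, 1, 2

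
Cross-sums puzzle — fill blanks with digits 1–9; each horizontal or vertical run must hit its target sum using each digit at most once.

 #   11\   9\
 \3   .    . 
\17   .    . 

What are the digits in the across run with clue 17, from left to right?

9 8

3 in 2 cells must be {1,2}; 17 in 2 cells must be {8,9}.
The 3 across and the 11 down share only 2, so R1C1 = 2.
R1C2 = 3 − 2 = 1 completes the 3 across.
R2C1 = 11 − 2 = 9 completes the 11 down.
R2C2 = 17 − 9 = 8 completes the 17 across.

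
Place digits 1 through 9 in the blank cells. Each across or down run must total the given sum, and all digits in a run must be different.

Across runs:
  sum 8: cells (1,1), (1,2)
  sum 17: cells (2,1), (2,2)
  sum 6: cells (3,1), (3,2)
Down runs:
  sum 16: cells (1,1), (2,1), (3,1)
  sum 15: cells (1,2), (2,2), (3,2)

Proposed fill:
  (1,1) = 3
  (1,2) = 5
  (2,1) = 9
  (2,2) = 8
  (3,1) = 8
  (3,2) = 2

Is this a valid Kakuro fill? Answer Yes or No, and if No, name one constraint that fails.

No — the across run (3,1)–(3,2) sums to 10, not 6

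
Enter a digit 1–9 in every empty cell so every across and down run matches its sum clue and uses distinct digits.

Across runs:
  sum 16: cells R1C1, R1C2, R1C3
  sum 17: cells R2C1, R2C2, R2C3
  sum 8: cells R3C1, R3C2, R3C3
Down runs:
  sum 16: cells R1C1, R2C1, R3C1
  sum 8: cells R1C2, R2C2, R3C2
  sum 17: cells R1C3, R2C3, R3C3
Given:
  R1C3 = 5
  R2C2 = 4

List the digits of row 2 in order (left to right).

5 4 8

R1C2 = 3: the only remaining digit allowed by both the 16 across and the 8 down.
Given what's placed, R2C3 must be 8 to fit the 17 across and 17 down.
R3C2 = 8 − 7 = 1 completes the 8 down.
R3C3 = 17 − 13 = 4 completes the 17 down.
R1C1 = 16 − 8 = 8 completes the 16 across.
R2C1 = 17 − 12 = 5 completes the 17 across.
R3C1 = 8 − 5 = 3 completes the 8 across.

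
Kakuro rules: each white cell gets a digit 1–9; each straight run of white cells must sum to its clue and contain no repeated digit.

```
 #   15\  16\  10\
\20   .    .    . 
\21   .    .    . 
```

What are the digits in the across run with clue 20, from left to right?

7, 9, 4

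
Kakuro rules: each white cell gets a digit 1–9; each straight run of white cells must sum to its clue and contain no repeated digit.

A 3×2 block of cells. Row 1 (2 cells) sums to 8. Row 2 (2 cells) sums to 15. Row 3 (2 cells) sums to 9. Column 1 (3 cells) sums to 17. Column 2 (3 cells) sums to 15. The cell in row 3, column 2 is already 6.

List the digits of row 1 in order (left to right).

6, 2

(3,1) = 9 − 6 = 3 completes the 9 across.
Nothing is forced directly, so branch on (1,1), whose candidates are 5 or 6. If (1,1) = 5: then (1,2) would have to be in {3} for the 8 across but in {1,2,4,5,7,8} for the 15 down — contradiction. So (1,1) = 6.
(1,2) = 8 − 6 = 2 completes the 8 across.
(2,1) = 17 − 9 = 8 completes the 17 down.
(2,2) = 15 − 8 = 7 completes the 15 across.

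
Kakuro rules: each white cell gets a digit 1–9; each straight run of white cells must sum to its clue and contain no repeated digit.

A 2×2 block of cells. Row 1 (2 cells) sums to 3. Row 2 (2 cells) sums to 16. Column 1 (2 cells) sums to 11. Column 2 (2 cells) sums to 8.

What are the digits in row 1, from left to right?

2 1

3 in 2 cells must be {1,2}; 16 in 2 cells must be {7,9}.
The 3 across and the 11 down share only 2, so (1,1) = 2.
(1,2) = 3 − 2 = 1 completes the 3 across.
(2,1) = 11 − 2 = 9 completes the 11 down.
(2,2) = 16 − 9 = 7 completes the 16 across.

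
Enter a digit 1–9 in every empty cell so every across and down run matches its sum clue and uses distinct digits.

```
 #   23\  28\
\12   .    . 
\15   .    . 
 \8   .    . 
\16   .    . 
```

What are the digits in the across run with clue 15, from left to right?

16 in 2 cells must be {7,9}.
Nothing is forced directly, so branch on R4C2, whose candidates are 7 or 9. If R4C2 = 7: then R3C2 would have to be in {1,2,3,5,6,7} for the 8 across but in {4,8,9} for the 28 down — contradiction. So R4C2 = 9.
R4C1 = 16 − 9 = 7 completes the 16 across.
Nothing is forced directly, so branch on R2C1, whose candidates are 6 or 8 or 9. If R2C1 = 6: then R2C2 would have to be in {9} for the 15 across but in {4,5,6,7,8} for the 28 down — contradiction. If R2C1 = 8: that forces R2C2 = 7, after which R3C2 would have to be in {1,2,3,5,6,7} for the 8 across but in {4,8} for the 28 down — contradiction. So R2C1 = 9.
R2C2 = 15 − 9 = 6 completes the 15 across.

9, 6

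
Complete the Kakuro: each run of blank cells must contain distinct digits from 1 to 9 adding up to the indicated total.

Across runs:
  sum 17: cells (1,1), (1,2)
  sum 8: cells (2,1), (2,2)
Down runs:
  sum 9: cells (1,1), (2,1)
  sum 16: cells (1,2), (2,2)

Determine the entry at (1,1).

8

17 in 2 cells must be {8,9}; 16 in 2 cells must be {7,9}.
The 17 across and the 9 down share only 8, so (1,1) = 8.
(1,2) = 17 − 8 = 9 completes the 17 across.
(2,1) = 9 − 8 = 1 completes the 9 down.
(2,2) = 8 − 1 = 7 completes the 8 across.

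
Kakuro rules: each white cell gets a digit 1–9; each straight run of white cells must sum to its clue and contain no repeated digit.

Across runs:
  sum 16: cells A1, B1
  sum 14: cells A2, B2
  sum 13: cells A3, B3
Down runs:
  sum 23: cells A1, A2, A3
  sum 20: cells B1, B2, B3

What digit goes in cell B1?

16 in 2 cells must be {7,9}; 23 in 3 cells must be {6,8,9}.
The 16 across and the 23 down share only 9, so A1 = 9.
B1 = 16 − 9 = 7 completes the 16 across.
Nothing is forced directly, so branch on A2, whose candidates are 6 or 8. If A2 = 8: then B2 would have to be in {6} for the 14 across but in {4,5,8,9} for the 20 down — contradiction. So A2 = 6.
B2 = 14 − 6 = 8 completes the 14 across.
A3 = 23 − 15 = 8 completes the 23 down.
B3 = 13 − 8 = 5 completes the 13 across.

7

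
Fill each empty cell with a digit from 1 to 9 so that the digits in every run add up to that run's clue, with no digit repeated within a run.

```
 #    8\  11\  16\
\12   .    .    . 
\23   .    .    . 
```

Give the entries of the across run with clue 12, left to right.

23 in 3 cells must be {6,8,9}; 16 in 2 cells must be {7,9}.
The 23 across and the 8 down share only 6, so R2C1 = 6.
Given what's placed, R2C3 must be 9 to fit the 23 across and 16 down.
R1C1 = 8 − 6 = 2 completes the 8 down.
R1C3 = 16 − 9 = 7 completes the 16 down.
R2C2 = 23 − 15 = 8 completes the 23 across.
R1C2 = 12 − 9 = 3 completes the 12 across.

2, 3, 7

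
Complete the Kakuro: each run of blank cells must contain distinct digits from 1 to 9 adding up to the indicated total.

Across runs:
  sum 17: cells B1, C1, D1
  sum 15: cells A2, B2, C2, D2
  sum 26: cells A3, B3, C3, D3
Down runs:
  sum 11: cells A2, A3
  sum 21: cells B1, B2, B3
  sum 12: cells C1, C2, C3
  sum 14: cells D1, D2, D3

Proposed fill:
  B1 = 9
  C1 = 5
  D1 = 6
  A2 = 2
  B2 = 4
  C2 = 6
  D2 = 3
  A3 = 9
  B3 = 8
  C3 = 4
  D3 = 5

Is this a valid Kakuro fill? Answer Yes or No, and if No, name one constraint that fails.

No — the down run C1–C3 sums to 15, not 12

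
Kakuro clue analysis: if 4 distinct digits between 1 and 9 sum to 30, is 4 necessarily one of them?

The only way to make 30 from 4 distinct digits is {6,7,8,9}, which does not contain 4.

No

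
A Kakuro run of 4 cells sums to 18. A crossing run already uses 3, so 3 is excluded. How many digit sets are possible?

5

4 distinct digits from 1–9 sum between 10 and 30.
Dropping sets that contain 3.
Enumerating: {1,2,6,9}, {1,2,7,8}, {1,4,5,8}, {1,4,6,7}, {2,4,5,7}.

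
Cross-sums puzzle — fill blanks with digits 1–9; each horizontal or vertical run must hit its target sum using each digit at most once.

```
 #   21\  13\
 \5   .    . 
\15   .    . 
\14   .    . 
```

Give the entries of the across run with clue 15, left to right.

8 7

The 5 across and the 21 down share only 4, so R1C1 = 4.
R1C2 = 5 − 4 = 1 completes the 5 across.
Nothing is forced directly, so branch on R2C1, whose candidates are 8 or 9. If R2C1 = 9: then R2C2 would have to be in {6} for the 15 across but in {3,4,5,7,8,9} for the 13 down — contradiction. So R2C1 = 8.
R2C2 = 15 − 8 = 7 completes the 15 across.
R3C1 = 21 − 12 = 9 completes the 21 down.
R3C2 = 14 − 9 = 5 completes the 14 across.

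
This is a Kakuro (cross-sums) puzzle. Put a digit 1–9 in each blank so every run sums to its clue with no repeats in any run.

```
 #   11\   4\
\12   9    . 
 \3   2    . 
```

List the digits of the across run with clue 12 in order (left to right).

3 in 2 cells must be {1,2}; 4 in 2 cells must be {1,3}.
R1C2 = 12 − 9 = 3 completes the 12 across.
R2C2 = 3 − 2 = 1 completes the 3 across.

9 3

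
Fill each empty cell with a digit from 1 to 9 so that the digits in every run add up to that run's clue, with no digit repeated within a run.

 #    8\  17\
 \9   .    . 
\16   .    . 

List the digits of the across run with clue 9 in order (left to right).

1 8

16 in 2 cells must be {7,9}; 17 in 2 cells must be {8,9}.
The 9 across and the 17 down share only 8, so R1C2 = 8.
The 16 across and the 8 down share only 7, so R2C1 = 7.
R2C2 = 16 − 7 = 9 completes the 16 across.
R1C1 = 9 − 8 = 1 completes the 9 across.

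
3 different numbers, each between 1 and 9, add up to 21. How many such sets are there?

3 distinct digits from 1–9 sum between 6 and 24.
Enumerating: {4,8,9}, {5,7,9}, {6,7,8}.

3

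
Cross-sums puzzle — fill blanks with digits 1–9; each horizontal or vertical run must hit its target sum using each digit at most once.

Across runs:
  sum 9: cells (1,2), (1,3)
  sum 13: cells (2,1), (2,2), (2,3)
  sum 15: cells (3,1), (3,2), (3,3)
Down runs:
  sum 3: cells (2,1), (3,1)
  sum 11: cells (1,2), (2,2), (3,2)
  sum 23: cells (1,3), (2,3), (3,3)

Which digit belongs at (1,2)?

1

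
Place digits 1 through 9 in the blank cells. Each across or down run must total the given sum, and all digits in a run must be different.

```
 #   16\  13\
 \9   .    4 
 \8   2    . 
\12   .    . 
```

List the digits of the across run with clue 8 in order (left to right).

R1C1 = 9 − 4 = 5 completes the 9 across.
R2C2 = 8 − 2 = 6 completes the 8 across.
R3C1 = 16 − 7 = 9 completes the 16 down.
R3C2 = 12 − 9 = 3 completes the 12 across.

2 6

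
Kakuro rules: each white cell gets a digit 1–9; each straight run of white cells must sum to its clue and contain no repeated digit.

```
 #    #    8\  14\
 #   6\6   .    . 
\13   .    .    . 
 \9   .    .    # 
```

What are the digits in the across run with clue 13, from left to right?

The 6 across and the 14 down share only 5, so R1C3 = 5.
R2C3 = 14 − 5 = 9 completes the 14 down.
R1C2 = 6 − 5 = 1 completes the 6 across.
R2C1 = 1: the only remaining digit allowed by both the 13 across and the 6 down.
R2C2 = 13 − 10 = 3 completes the 13 across.
R3C1 = 6 − 1 = 5 completes the 6 down.
R3C2 = 9 − 5 = 4 completes the 9 across.

1 3 9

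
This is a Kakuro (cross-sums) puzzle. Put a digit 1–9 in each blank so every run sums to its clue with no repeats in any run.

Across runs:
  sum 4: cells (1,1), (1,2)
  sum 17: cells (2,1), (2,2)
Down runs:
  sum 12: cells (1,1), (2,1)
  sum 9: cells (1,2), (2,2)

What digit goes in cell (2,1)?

4 in 2 cells must be {1,3}; 17 in 2 cells must be {8,9}.
The 4 across and the 12 down share only 3, so (1,1) = 3.
(1,2) = 4 − 3 = 1 completes the 4 across.
(2,1) = 12 − 3 = 9 completes the 12 down.
(2,2) = 17 − 9 = 8 completes the 17 across.

9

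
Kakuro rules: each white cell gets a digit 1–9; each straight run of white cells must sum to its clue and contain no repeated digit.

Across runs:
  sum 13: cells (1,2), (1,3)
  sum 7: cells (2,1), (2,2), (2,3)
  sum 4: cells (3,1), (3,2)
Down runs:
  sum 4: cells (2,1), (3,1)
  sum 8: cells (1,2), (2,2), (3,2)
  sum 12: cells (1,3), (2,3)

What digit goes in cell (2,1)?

1

7 in 3 cells must be {1,2,4}; 4 in 2 cells must be {1,3}.
The 7 across and the 4 down share only 1, so (2,1) = 1.
(2,3) = 4: the only remaining digit allowed by both the 7 across and the 12 down.
(3,1) = 4 − 1 = 3 completes the 4 down.
(3,2) = 4 − 3 = 1 completes the 4 across.
(1,3) = 12 − 4 = 8 completes the 12 down.
(2,2) = 7 − 5 = 2 completes the 7 across.
(1,2) = 13 − 8 = 5 completes the 13 across.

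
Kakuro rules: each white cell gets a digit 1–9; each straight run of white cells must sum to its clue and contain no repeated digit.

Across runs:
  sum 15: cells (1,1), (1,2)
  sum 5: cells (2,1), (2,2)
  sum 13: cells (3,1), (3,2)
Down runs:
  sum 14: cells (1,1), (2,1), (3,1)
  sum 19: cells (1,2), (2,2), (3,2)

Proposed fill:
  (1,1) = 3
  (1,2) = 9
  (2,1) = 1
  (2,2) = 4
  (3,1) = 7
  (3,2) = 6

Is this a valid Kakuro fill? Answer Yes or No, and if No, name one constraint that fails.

No — the down run (1,1)–(3,1) sums to 11, not 14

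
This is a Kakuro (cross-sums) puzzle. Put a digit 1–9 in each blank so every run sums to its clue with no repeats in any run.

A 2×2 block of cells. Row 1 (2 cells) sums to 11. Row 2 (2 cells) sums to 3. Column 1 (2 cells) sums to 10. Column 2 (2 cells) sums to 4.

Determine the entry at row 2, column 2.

1

3 in 2 cells must be {1,2}; 4 in 2 cells must be {1,3}.
The 11 across and the 4 down share only 3, so (1,2) = 3.
(2,2) = 4 − 3 = 1 completes the 4 down.
(1,1) = 11 − 3 = 8 completes the 11 across.
(2,1) = 3 − 1 = 2 completes the 3 across.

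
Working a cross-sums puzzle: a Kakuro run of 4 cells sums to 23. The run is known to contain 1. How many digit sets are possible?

2

4 distinct digits from 1–9 sum between 10 and 30.
Keeping only sets containing 1.
Enumerating: {1,5,8,9}, {1,6,7,9}.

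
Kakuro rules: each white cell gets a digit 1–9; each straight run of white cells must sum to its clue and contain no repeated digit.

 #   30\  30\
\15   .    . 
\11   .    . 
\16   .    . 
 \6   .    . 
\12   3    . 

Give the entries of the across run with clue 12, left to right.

16 in 2 cells must be {7,9}.
R5C2 = 12 − 3 = 9 completes the 12 across.

3 9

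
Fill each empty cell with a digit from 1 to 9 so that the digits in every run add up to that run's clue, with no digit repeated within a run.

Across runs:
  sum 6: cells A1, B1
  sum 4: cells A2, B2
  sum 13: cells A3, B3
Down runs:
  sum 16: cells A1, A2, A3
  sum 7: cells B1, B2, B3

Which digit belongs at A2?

3

4 in 2 cells must be {1,3}; 7 in 3 cells must be {1,2,4}.
The 4 across and the 7 down share only 1, so B2 = 1.
Given what's placed, B3 must be 4 to fit the 13 across and 7 down.
B1 = 7 − 5 = 2 completes the 7 down.
A2 = 4 − 1 = 3 completes the 4 across.
A3 = 13 − 4 = 9 completes the 13 across.
A1 = 6 − 2 = 4 completes the 6 across.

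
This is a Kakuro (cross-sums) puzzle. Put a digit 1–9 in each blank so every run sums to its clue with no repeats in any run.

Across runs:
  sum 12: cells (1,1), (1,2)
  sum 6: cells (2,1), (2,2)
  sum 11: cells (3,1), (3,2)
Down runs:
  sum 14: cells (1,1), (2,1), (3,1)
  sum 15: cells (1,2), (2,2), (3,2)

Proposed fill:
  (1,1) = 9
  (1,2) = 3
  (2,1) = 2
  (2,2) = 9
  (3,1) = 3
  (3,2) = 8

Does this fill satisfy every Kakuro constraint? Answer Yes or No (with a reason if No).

No — the across run (2,1)–(2,2) sums to 11, not 6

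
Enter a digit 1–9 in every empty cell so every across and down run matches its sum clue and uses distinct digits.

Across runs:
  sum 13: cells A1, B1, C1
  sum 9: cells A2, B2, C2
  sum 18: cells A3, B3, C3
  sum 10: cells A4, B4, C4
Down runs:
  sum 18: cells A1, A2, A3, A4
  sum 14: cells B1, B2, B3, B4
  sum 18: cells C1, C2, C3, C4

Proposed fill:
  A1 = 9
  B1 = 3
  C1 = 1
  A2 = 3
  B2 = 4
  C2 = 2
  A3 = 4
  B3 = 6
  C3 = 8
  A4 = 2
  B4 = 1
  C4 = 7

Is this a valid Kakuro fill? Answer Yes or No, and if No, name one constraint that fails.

Yes

Across: 9+3+1=13; 3+4+2=9; 4+6+8=18; 2+1+7=10. Down: 9+3+4+2=18; 3+4+6+1=14; 1+2+8+7=18. No digit repeats within any run.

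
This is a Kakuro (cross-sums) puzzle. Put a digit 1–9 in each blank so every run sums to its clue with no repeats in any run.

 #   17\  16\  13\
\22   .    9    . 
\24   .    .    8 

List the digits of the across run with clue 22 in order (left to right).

24 in 3 cells must be {7,8,9}; 17 in 2 cells must be {8,9}; 16 in 2 cells must be {7,9}.
Given what's placed, R1C1 must be 8 to fit the 22 across and 17 down.
R1C3 = 22 − 17 = 5 completes the 22 across.
R2C1 = 17 − 8 = 9 completes the 17 down.
R2C2 = 24 − 17 = 7 completes the 24 across.

8 9 5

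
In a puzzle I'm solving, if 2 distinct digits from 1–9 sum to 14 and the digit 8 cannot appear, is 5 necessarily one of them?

The only way to make 14 from 2 distinct digits under that restriction is {5,9}, which contains 5.

Yes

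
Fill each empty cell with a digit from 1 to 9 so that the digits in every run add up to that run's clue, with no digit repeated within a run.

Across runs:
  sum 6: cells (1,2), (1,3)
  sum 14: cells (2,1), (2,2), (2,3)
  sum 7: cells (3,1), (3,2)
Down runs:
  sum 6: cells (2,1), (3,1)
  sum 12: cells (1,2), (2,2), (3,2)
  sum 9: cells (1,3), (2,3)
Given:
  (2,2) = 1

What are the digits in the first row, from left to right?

No cell is forced outright now. (2,1) can only be 4 or 5 (the digits allowed by both its 14 across and its 6 down). If (2,1) = 4: then (2,3) would have to be in {9} for the 14 across but in {1,2,3,4,5,6,7,8} for the 9 down — contradiction. So (2,1) = 5.
(2,3) = 14 − 6 = 8 completes the 14 across.
(3,1) = 6 − 5 = 1 completes the 6 down.
(3,2) = 7 − 1 = 6 completes the 7 across.
(1,2) = 12 − 7 = 5 completes the 12 down.
(1,3) = 6 − 5 = 1 completes the 6 across.

5 1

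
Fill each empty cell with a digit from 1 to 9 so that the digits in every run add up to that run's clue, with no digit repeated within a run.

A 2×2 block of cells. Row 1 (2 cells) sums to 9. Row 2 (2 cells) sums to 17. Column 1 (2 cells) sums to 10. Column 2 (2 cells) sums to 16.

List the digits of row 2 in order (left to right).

17 in 2 cells must be {8,9}; 16 in 2 cells must be {7,9}.
The 9 across and the 16 down share only 7, so (1,2) = 7.
(2,2) = 16 − 7 = 9 completes the 16 down.
(1,1) = 9 − 7 = 2 completes the 9 across.
(2,1) = 17 − 9 = 8 completes the 17 across.

8 9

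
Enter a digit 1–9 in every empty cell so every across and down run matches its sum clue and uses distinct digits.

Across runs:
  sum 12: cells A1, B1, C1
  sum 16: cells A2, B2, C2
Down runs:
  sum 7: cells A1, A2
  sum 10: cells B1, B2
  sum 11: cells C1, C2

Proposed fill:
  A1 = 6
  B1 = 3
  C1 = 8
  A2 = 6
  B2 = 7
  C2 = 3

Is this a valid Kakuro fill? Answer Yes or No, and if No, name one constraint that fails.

No — the across run A1–C1 sums to 17, not 12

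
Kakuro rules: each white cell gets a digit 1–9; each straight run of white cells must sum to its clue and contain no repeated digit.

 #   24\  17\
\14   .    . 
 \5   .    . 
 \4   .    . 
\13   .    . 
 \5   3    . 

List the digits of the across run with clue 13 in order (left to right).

7 6

4 in 2 cells must be {1,3}.
R3C1 = 1: the only remaining digit allowed by both the 4 across and the 24 down.
R3C2 = 4 − 1 = 3 completes the 4 across.
R5C2 = 5 − 3 = 2 completes the 5 across.
R2C1 = 4: the only remaining digit allowed by both the 5 across and the 24 down.
R2C2 = 5 − 4 = 1 completes the 5 across.
Given what's placed, R1C1 must be 9 to fit the 14 across and 24 down.
R1C2 = 14 − 9 = 5 completes the 14 across.
R4C1 = 24 − 17 = 7 completes the 24 down.
R4C2 = 13 − 7 = 6 completes the 13 across.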